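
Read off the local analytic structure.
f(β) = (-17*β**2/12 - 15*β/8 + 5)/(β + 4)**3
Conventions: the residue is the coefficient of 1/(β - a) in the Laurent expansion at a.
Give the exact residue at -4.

At the order-3 pole -4 set g(β) = (β - (-4))^3*f(β) = -17*β**2/12 - 15*β/8 + 5.
Order-3 pole: residue = g''(a)/2; g''(-4) = -17/6, so the residue is -17/12.

The residue is -17/12.


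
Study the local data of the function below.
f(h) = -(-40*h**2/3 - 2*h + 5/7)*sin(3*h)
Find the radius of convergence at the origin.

The factor -sin(3*h) is entire and contributes no finite singular point.
The polynomial part has no poles.
No finite singular points: the Taylor series at 0 converges everywhere.

The radius of convergence is infinite.


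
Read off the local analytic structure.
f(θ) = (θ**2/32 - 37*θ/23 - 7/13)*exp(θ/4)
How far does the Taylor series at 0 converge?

The factor exp(θ/4) is entire and contributes no finite singular point.
The polynomial part has no poles.
No finite singular points: the Taylor series at 0 converges everywhere.

The radius of convergence is infinite.


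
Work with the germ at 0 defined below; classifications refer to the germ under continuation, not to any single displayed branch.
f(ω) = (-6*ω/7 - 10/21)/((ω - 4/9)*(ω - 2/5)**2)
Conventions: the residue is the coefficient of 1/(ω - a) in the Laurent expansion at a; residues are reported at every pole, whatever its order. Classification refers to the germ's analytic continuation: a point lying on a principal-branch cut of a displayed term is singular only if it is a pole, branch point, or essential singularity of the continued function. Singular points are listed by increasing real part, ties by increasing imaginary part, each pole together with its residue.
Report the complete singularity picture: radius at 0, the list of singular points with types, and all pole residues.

Radius of convergence at 0: 2/5.
At 2/5: a pole of order 2; residue 6075/14.
At 4/9: a pole of order 1; residue -6075/14.

Denominator factor (ω - 2/5)^2: pole of order 2 at 2/5, modulus 2/5.
Denominator factor (ω - 4/9): pole of order 1 at 4/9, modulus 4/9.
The radius of convergence is the smallest modulus among the singular points: 2/5.
At the order-2 pole 2/5 set g(ω) = (ω - (2/5))^2*f(ω) = (-6*ω/7 - 10/21)/(ω - 4/9).
Order-2 pole: residue = g'(a); g'(2/5) = 6075/14, so the residue is 6075/14.
At the order-1 pole 4/9 set g(ω) = (ω - (4/9))*f(ω) = (-6*ω/7 - 10/21)/(ω - 2/5)**2.
Simple pole: residue = g(a) at a = 4/9, which is -6075/14.
List the singular points by increasing real part (a conjugate pair: the negative imaginary part first).


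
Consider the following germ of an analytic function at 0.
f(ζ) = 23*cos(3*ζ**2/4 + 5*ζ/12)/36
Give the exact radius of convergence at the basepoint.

The radius of convergence is infinite.

The factor cos(3*ζ**2/4 + 5*ζ/12) is entire and contributes no finite singular point.
The polynomial part has no poles.
No finite singular points: the Taylor series at 0 converges everywhere.


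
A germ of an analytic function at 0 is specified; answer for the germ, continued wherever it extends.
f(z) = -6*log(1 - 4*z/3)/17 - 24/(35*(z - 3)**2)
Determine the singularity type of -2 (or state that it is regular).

Denominator factors: z - 3 = -5 at z = -2 — none vanishes.
Branch term log(1 - z/(3/4)): argument at -2 is 11/3, nonzero, so -2 is not its branch point (a point on a principal cut is still regular for the continued germ).
So the germ continues analytically to -2.

The point is a regular point.


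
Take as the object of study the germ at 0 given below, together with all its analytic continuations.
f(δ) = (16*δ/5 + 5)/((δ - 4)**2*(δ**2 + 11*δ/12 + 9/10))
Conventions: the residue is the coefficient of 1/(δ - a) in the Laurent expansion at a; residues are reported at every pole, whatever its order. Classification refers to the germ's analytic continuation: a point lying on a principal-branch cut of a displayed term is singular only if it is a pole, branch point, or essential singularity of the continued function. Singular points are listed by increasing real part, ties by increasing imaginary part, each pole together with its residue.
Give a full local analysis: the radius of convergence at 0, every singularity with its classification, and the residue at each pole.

Radius of convergence at 0: (3/10)*sqrt(10).
At (-11/24) - ((1/120)*sqrt(9935))*i: a pole of order 1; residue (83613/761378) + ((1039119/1512858086)*sqrt(9935))*i.
At (-11/24) + ((1/120)*sqrt(9935))*i: a pole of order 1; residue (83613/761378) - ((1039119/1512858086)*sqrt(9935))*i.
At 4: a pole of order 2; residue -83613/380689.


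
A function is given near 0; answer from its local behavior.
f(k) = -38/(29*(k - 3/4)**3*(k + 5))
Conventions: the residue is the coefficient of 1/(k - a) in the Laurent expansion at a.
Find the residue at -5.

At the order-1 pole -5 set g(k) = (k - (-5))*f(k) = -38/(29*(k - 3/4)**3).
Simple pole: residue = g(a) at a = -5, which is 2432/352843.

The residue is 2432/352843.


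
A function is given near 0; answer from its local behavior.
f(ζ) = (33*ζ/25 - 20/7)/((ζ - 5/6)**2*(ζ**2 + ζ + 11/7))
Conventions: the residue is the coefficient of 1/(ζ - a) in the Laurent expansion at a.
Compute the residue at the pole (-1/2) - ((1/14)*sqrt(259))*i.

The residue is (-6966918/15249025) - ((9932778/564213925)*sqrt(259))*i.


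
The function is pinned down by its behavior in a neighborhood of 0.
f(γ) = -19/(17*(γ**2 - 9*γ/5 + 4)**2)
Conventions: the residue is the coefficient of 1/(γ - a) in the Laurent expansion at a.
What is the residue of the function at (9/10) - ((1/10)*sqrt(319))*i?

The residue is -((4750/1729937)*sqrt(319))*i.

The factor γ**2 - 9*γ/5 + 4 splits as (γ - a)(γ - a') with a = (9/10) - ((1/10)*sqrt(319))*i, a' = (9/10) + ((1/10)*sqrt(319))*i. At the order-2 pole a set g(γ) = (γ - a)^2*f(γ) = [-19/17] / (γ - a')^2.
Order-2 pole: residue = g'(a); g'((9/10) - ((1/10)*sqrt(319))*i) = -((4750/1729937)*sqrt(319))*i, so the residue is -((4750/1729937)*sqrt(319))*i.


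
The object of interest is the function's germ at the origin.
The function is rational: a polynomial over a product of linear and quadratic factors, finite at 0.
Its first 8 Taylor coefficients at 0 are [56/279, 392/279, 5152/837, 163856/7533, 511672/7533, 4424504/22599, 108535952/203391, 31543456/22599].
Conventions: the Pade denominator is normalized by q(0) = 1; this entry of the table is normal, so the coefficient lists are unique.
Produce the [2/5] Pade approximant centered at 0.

Taylor coefficients needed (read off): a_0 = 56/279, a_1 = 392/279, a_2 = 5152/837, a_3 = 163856/7533, a_4 = 511672/7533, a_5 = 4424504/22599, a_6 = 108535952/203391, a_7 = 31543456/22599.
Write the denominator as Q(w) = 1 + q1*w + q2*w^2 + q3*w^3 + q4*w^4 + q5*w^5. Requiring Q*f - P = O(w^8) with deg P <= 2 kills the coefficients of w^3..w^7 in Q*f:
  w^3: a_3 + q1*a_2 + q2*a_1 + q3*a_0 = 0, i.e. 163856/7533 + (5152/837)*q1 + (392/279)*q2 + (56/279)*q3 = 0.
  w^4: a_4 + q1*a_3 + q2*a_2 + q3*a_1 + q4*a_0 = 0, i.e. 511672/7533 + (163856/7533)*q1 + (5152/837)*q2 + (392/279)*q3 + (56/279)*q4 = 0.
  w^5: a_5 + q1*a_4 + q2*a_3 + q3*a_2 + q4*a_1 + q5*a_0 = 0, i.e. 4424504/22599 + (511672/7533)*q1 + (163856/7533)*q2 + (5152/837)*q3 + (392/279)*q4 + (56/279)*q5 = 0.
  w^6: a_6 + q1*a_5 + q2*a_4 + q3*a_3 + q4*a_2 + q5*a_1 = 0, i.e. 108535952/203391 + (4424504/22599)*q1 + (511672/7533)*q2 + (163856/7533)*q3 + (5152/837)*q4 + (392/279)*q5 = 0.
  w^7: a_7 + q1*a_6 + q2*a_5 + q3*a_4 + q4*a_3 + q5*a_2 = 0, i.e. 31543456/22599 + (108535952/203391)*q1 + (4424504/22599)*q2 + (511672/7533)*q3 + (163856/7533)*q4 + (5152/837)*q5 = 0.
Solving this linear system: q1 = -315/46, q2 = 795/46, q3 = -24031/1242, q4 = 11345/1242, q5 = -2926/1863.
The numerator is Q*f truncated at degree 2: P0 = a_0 = 56/279; P1 = a_1 + q1*a_0 = 196/6417; P2 = a_2 + q1*a_1 + q2*a_0 = 56/19251.

The Pade approximant has numerator coefficients [56/279, 196/6417, 56/19251]; denominator coefficients [1, -315/46, 795/46, -24031/1242, 11345/1242, -2926/1863].


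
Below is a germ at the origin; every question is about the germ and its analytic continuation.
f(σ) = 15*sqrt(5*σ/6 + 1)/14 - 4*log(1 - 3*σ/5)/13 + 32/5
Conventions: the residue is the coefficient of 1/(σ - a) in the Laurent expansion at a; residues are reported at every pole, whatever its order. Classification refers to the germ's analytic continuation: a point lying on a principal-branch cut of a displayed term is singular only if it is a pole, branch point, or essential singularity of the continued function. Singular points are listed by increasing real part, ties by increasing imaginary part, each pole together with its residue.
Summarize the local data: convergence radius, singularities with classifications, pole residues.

Radius of convergence at 0: 6/5.
At -6/5: an algebraic (square-root) branch point.
At 5/3: a logarithmic branch point.

Branch term (-4/13)*log(1 - σ/(5/3)): its argument vanishes at σ = 5/3, a logarithmic branch point, modulus 5/3.
Branch term (15/14)*sqrt(1 - σ/(-6/5)): its argument vanishes at σ = -6/5, a square-root branch point, modulus 6/5.
The radius of convergence is the smallest modulus among the singular points: 6/5.
List the singular points by increasing real part (a conjugate pair: the negative imaginary part first).


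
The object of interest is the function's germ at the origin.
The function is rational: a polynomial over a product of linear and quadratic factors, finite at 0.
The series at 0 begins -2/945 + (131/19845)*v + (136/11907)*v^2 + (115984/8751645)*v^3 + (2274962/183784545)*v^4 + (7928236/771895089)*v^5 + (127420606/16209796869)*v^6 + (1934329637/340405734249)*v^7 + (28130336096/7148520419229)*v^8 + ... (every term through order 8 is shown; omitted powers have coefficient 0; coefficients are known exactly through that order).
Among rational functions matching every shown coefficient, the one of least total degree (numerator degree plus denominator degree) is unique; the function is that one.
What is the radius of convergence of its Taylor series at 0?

The radius of convergence is -3/2 + (3/2)*sqrt(5).

No rational of total degree below 7 reproduces all 9 coefficients; solving the [1/6] Pade equations on them gives f(v) = (13*v/3 - 14/15)/((v - 7/3)**2*(v**2 + 3*v - 9)**2), whose expansion matches every shown term.
Denominator factor (v - 7/3)^2: pole of order 2 at 7/3, modulus 7/3.
Denominator factor (v**2 + 3*v - 9)^2: discriminant 45, real irrational roots -3/2 + (3/2)*sqrt(5) and -3/2 - (3/2)*sqrt(5); poles of order 2, moduli -3/2 + (3/2)*sqrt(5) and 3/2 + (3/2)*sqrt(5).
The radius of convergence is the smallest modulus among the singular points: -3/2 + (3/2)*sqrt(5).


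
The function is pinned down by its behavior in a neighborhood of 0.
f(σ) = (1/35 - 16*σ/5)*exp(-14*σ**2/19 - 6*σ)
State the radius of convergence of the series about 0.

The factor exp(-14*σ**2/19 - 6*σ) is entire and contributes no finite singular point.
The polynomial part has no poles.
No finite singular points: the Taylor series at 0 converges everywhere.

The radius of convergence is infinite.


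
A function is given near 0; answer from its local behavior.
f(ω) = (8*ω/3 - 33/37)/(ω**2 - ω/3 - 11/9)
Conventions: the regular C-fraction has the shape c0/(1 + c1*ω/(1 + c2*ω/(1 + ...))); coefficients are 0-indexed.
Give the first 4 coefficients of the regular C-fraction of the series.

Taylor coefficients (expand at 0): a_0 = 27/37, a_1 = -969/407, a_2 = 5580/4477, a_3 = -112671/49247.
c0 = a_0 = 27/37. Peel one level at a time: if S = 1 + c*ω/S' with S'(0) = 1, then c is the ω-coefficient of S and S' = c*ω/(S - 1).
S_1 = c0/f = 1 + (323/99)*ω + (87589/9801)*ω^2 + ...; c1 = 323/99.
S_2 = c1*ω/(S_1 - 1) = 1 + (-87589/31977)*ω + (-788301/1147619)*ω^2 + ...; c2 = -87589/31977.
S_3 = c2*ω/(S_2 - 1) = 1 + (-81/323)*ω + ...; c3 = -81/323.

The regular C-fraction coefficients are [27/37, 323/99, -87589/31977, -81/323].


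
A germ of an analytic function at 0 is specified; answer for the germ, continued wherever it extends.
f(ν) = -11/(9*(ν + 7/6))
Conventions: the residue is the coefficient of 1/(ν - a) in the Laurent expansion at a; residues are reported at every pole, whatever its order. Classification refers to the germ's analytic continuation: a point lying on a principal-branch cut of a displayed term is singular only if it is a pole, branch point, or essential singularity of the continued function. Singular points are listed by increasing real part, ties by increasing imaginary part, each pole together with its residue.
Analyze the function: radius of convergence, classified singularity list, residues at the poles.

Denominator factor (ν + 7/6): pole of order 1 at -7/6, modulus 7/6.
The radius of convergence is the smallest modulus among the singular points: 7/6.
At the order-1 pole -7/6 set g(ν) = (ν - (-7/6))*f(ν) = -11/9.
Simple pole: residue = g(a) at a = -7/6, which is -11/9.

Radius of convergence at 0: 7/6.
At -7/6: a pole of order 1; residue -11/9.


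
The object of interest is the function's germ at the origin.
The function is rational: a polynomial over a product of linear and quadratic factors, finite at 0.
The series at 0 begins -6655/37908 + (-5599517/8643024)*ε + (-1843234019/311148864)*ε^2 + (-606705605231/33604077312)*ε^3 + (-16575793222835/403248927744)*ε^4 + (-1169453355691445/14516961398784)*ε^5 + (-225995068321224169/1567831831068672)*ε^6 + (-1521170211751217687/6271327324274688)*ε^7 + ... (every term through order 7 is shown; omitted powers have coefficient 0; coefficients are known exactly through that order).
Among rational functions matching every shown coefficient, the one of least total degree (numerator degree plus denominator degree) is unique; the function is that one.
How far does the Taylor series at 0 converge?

The radius of convergence is 9/11.

No rational of total degree below 6 reproduces all 8 coefficients; solving the [2/4] Pade equations on them gives f(ε) = (19*ε**2/2 + 2*ε/19 + 5/13)/((ε - 9/11)**3*(ε + 4)), whose expansion matches every shown term.
Denominator factor (ε - 9/11)^3: pole of order 3 at 9/11, modulus 9/11.
Denominator factor (ε + 4): pole of order 1 at -4, modulus 4.
The radius of convergence is the smallest modulus among the singular points: 9/11.


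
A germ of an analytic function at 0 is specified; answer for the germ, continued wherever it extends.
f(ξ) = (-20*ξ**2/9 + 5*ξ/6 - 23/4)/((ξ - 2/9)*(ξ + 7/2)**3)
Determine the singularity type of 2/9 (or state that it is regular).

The denominator factor ξ - 2/9 vanishes at 2/9 and appears to the power 1; the numerator there equals -16547/2916, nonzero, and no other factor vanishes.
Hence a pole whose order is the multiplicity, 1.

The point is a pole of order 1.


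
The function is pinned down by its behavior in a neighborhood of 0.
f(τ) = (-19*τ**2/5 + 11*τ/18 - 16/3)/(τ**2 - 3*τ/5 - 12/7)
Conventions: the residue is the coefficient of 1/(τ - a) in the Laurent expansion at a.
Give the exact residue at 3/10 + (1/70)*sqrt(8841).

The factor τ**2 - 3*τ/5 - 12/7 splits as (τ - a)(τ - a') with a = 3/10 + (1/70)*sqrt(8841), a' = 3/10 - (1/70)*sqrt(8841). At the order-1 pole a set g(τ) = (τ - a)*f(τ) = [-19*τ**2/5 + 11*τ/18 - 16/3] / (τ - a').
Simple pole: residue = g(a) at a = 3/10 + (1/70)*sqrt(8841), which is -751/900 - (43219/884100)*sqrt(8841).

The residue is -751/900 - (43219/884100)*sqrt(8841).


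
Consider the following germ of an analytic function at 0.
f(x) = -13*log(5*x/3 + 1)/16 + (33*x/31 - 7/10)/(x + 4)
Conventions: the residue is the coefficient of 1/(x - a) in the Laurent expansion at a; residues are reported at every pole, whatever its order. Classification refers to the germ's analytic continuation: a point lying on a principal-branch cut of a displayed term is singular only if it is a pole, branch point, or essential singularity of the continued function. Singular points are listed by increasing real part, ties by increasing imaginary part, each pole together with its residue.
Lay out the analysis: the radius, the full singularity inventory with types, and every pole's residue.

Radius of convergence at 0: 3/5.
At -4: a pole of order 1; residue -1537/310.
At -3/5: a logarithmic branch point.

Denominator factor (x + 4): pole of order 1 at -4, modulus 4.
Branch term (-13/16)*log(1 - x/(-3/5)): its argument vanishes at x = -3/5, a logarithmic branch point, modulus 3/5.
The radius of convergence is the smallest modulus among the singular points: 3/5.
The branch term is analytic at -4 and contributes nothing to the residue; only the rational part matters.
At the order-1 pole -4 set g(x) = (x - (-4))*(rational part) = 33*x/31 - 7/10.
Simple pole: residue = g(a) at a = -4, which is -1537/310.
List the singular points by increasing real part (a conjugate pair: the negative imaginary part first).


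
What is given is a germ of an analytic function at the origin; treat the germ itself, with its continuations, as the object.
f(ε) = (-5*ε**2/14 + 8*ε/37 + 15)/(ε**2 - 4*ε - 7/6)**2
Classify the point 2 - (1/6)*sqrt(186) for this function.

The denominator factor ε**2 - 4*ε - 7/6 vanishes at 2 - (1/6)*sqrt(186) and appears to the power 2; the numerator there equals 37789/3108 + (157/777)*sqrt(186), nonzero, and no other factor vanishes.
Hence a pole whose order is the multiplicity, 2.

The point is a pole of order 2.


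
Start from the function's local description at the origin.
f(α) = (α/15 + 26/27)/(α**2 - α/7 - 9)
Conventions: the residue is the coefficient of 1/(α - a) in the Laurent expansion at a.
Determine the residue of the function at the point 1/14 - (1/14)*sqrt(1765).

The residue is 1/30 - (1829/476550)*sqrt(1765).

The factor α**2 - α/7 - 9 splits as (α - a)(α - a') with a = 1/14 - (1/14)*sqrt(1765), a' = 1/14 + (1/14)*sqrt(1765). At the order-1 pole a set g(α) = (α - a)*f(α) = [α/15 + 26/27] / (α - a').
Simple pole: residue = g(a) at a = 1/14 - (1/14)*sqrt(1765), which is 1/30 - (1829/476550)*sqrt(1765).


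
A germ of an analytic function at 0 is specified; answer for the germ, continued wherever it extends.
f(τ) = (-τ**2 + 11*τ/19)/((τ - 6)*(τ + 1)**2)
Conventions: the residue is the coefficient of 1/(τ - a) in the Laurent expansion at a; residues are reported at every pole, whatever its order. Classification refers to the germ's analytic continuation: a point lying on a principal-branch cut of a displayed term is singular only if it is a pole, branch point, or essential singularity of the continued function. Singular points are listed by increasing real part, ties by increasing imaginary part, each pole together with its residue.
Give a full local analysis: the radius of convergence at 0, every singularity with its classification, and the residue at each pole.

Denominator factor (τ - 6): pole of order 1 at 6, modulus 6.
Denominator factor (τ + 1)^2: pole of order 2 at -1, modulus 1.
The radius of convergence is the smallest modulus among the singular points: 1.
At the order-2 pole -1 set g(τ) = (τ - (-1))^2*f(τ) = (-τ**2 + 11*τ/19)/(τ - 6).
Order-2 pole: residue = g'(a); g'(-1) = -313/931, so the residue is -313/931.
At the order-1 pole 6 set g(τ) = (τ - (6))*f(τ) = (-τ**2 + 11*τ/19)/(τ + 1)**2.
Simple pole: residue = g(a) at a = 6, which is -618/931.
List the singular points by increasing real part (a conjugate pair: the negative imaginary part first).

Radius of convergence at 0: 1.
At -1: a pole of order 2; residue -313/931.
At 6: a pole of order 1; residue -618/931.


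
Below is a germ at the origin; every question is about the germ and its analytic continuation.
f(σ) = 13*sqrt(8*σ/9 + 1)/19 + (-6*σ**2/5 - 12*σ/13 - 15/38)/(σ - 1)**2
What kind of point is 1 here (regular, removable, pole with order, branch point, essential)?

The point is a pole of order 2.

The denominator factor σ - 1 vanishes at 1 and appears to the power 2; the numerator there equals -6219/2470, nonzero, and no other factor vanishes.
The branch terms are analytic at this point.
Hence a pole whose order is the multiplicity, 2.


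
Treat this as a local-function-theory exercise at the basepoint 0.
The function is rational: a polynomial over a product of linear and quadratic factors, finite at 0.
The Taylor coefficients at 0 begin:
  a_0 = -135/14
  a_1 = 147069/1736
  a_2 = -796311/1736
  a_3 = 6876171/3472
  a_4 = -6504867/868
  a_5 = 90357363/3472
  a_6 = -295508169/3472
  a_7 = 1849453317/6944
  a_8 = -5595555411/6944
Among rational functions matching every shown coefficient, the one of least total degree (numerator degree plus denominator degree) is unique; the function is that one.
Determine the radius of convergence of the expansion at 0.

No rational of total degree below 7 reproduces all 9 coefficients; solving the [1/6] Pade equations on them gives f(y) = (-19*y/31 - 20/7)/(y**2 + 2*y + 2/3)**3, whose expansion matches every shown term.
Denominator factor (y**2 + 2*y + 2/3)^3: discriminant 4/3, real irrational roots -1 + (1/3)*sqrt(3) and -1 - (1/3)*sqrt(3); poles of order 3, moduli 1 - (1/3)*sqrt(3) and 1 + (1/3)*sqrt(3).
The radius of convergence is the smallest modulus among the singular points: 1 - (1/3)*sqrt(3).

The radius of convergence is 1 - (1/3)*sqrt(3).


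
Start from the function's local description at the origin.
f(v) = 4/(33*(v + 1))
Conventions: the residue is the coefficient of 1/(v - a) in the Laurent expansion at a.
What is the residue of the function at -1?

At the order-1 pole -1 set g(v) = (v - (-1))*f(v) = 4/33.
Simple pole: residue = g(a) at a = -1, which is 4/33.

The residue is 4/33.


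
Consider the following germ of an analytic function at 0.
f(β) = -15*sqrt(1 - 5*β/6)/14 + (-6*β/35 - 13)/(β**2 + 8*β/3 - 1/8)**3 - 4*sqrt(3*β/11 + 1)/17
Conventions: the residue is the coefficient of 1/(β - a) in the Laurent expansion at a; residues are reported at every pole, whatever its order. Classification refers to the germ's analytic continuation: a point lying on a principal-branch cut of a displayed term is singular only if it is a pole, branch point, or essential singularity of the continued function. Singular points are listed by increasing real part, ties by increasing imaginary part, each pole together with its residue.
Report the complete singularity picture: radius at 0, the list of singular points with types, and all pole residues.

Radius of convergence at 0: -4/3 + (1/12)*sqrt(274).
At -11/3: an algebraic (square-root) branch point.
At -4/3 - (1/12)*sqrt(274): a pole of order 3; residue (2606904/89997355)*sqrt(274).
At -4/3 + (1/12)*sqrt(274): a pole of order 3; residue -(2606904/89997355)*sqrt(274).
At 6/5: an algebraic (square-root) branch point.

Denominator factor (β**2 + 8*β/3 - 1/8)^3: discriminant 137/18, real irrational roots -4/3 + (1/12)*sqrt(274) and -4/3 - (1/12)*sqrt(274); poles of order 3, moduli -4/3 + (1/12)*sqrt(274) and 4/3 + (1/12)*sqrt(274).
Branch term (-15/14)*sqrt(1 - β/(6/5)): its argument vanishes at β = 6/5, a square-root branch point, modulus 6/5.
Branch term (-4/17)*sqrt(1 - β/(-11/3)): its argument vanishes at β = -11/3, a square-root branch point, modulus 11/3.
The radius of convergence is the smallest modulus among the singular points: -4/3 + (1/12)*sqrt(274).
The branch terms are analytic at -4/3 - (1/12)*sqrt(274) and contribute nothing to the residue; only the rational part matters.
The factor β**2 + 8*β/3 - 1/8 splits as (β - a)(β - a') with a = -4/3 - (1/12)*sqrt(274), a' = -4/3 + (1/12)*sqrt(274). At the order-3 pole a set g(β) = (β - a)^3*(rational part) = [-6*β/35 - 13] / (β - a')^3.
Order-3 pole: residue = g''(a)/2; g''(-4/3 - (1/12)*sqrt(274)) = (5213808/89997355)*sqrt(274), so the residue is (2606904/89997355)*sqrt(274).
The branch terms are analytic at -4/3 + (1/12)*sqrt(274) and contribute nothing to the residue; only the rational part matters.
The factor β**2 + 8*β/3 - 1/8 splits as (β - a)(β - a') with a = -4/3 + (1/12)*sqrt(274), a' = -4/3 - (1/12)*sqrt(274). At the order-3 pole a set g(β) = (β - a)^3*(rational part) = [-6*β/35 - 13] / (β - a')^3.
Order-3 pole: residue = g''(a)/2; g''(-4/3 + (1/12)*sqrt(274)) = -(5213808/89997355)*sqrt(274), so the residue is -(2606904/89997355)*sqrt(274).
List the singular points by increasing real part (a conjugate pair: the negative imaginary part first).


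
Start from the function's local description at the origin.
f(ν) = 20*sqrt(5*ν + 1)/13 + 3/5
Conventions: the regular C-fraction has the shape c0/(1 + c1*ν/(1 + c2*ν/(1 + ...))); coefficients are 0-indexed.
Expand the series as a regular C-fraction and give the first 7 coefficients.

Taylor coefficients (expand at 0): a_0 = 139/65, a_1 = 50/13, a_2 = -125/26, a_3 = 625/52, a_4 = -15625/416, a_5 = 109375/832, a_6 = -1640625/3328.
c0 = a_0 = 139/65. Peel one level at a time: if S = 1 + c*ν/S' with S'(0) = 1, then c is the ν-coefficient of S and S' = c*ν/(S - 1).
S_1 = c0/f = 1 + (-250/139)*ν + (211875/38642)*ν^2 + ...; c1 = -250/139.
S_2 = c1*ν/(S_1 - 1) = 1 + (1695/556)*ν + (-25/16)*ν^2 + ...; c2 = 1695/556.
S_3 = c2*ν/(S_2 - 1) = 1 + (695/1356)*ν + (-1873025/1838736)*ν^2 + ...; c3 = 695/1356.
S_4 = c3*ν/(S_3 - 1) = 1 + (2695/1356)*ν + (-25/16)*ν^2 + ...; c4 = 2695/1356.
S_5 = c4*ν/(S_4 - 1) = 1 + (1695/2156)*ν + (-6263025/4648336)*ν^2 + ...; c5 = 1695/2156.
S_6 = c5*ν/(S_5 - 1) = 1 + (3695/2156)*ν + ...; c6 = 3695/2156.

The regular C-fraction coefficients are [139/65, -250/139, 1695/556, 695/1356, 2695/1356, 1695/2156, 3695/2156].


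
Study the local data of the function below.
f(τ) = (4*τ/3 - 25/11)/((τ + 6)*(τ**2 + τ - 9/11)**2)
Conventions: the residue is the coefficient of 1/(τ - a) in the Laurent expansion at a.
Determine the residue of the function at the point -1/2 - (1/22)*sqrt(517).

The residue is 1243/206082 - (2090363/455235138)*sqrt(517).

The factor τ**2 + τ - 9/11 splits as (τ - a)(τ - a') with a = -1/2 - (1/22)*sqrt(517), a' = -1/2 + (1/22)*sqrt(517). At the order-2 pole a set g(τ) = (τ - a)^2*f(τ) = [(4*τ/3 - 25/11)/(τ + 6)] / (τ - a')^2.
Order-2 pole: residue = g'(a); g'(-1/2 - (1/22)*sqrt(517)) = 1243/206082 - (2090363/455235138)*sqrt(517), so the residue is 1243/206082 - (2090363/455235138)*sqrt(517).


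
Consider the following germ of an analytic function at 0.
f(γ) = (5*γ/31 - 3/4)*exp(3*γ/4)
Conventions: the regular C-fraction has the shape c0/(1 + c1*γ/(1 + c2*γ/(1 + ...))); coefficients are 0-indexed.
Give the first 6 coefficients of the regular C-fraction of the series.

The regular C-fraction coefficients are [-3/4, -199/372, 46001/148056, -7522119/73233592, 279048347/3307287896, 11749897427/504081908440].

Taylor coefficients (expand at 0): a_0 = -3/4, a_1 = -199/496, a_2 = -357/3968, a_3 = -117/15872, a_4 = 369/253952, a_5 = 3267/5079040.
c0 = a_0 = -3/4. Peel one level at a time: if S = 1 + c*γ/S' with S'(0) = 1, then c is the γ-coefficient of S and S' = c*γ/(S - 1).
S_1 = c0/f = 1 + (-199/372)*γ + (46001/276768)*γ^2 + ...; c1 = -199/372.
S_2 = c1*γ/(S_1 - 1) = 1 + (46001/148056)*γ + (80883/2534464)*γ^2 + ...; c2 = 46001/148056.
S_3 = c2*γ/(S_2 - 1) = 1 + (-7522119/73233592)*γ + (1173685761/135429888064)*γ^2 + ...; c3 = -7522119/73233592.
S_4 = c3*γ/(S_3 - 1) = 1 + (279048347/3307287896)*γ + (-50829973/25845174080)*γ^2 + ...; c4 = 279048347/3307287896.
S_5 = c4*γ/(S_4 - 1) = 1 + (11749897427/504081908440)*γ + ...; c5 = 11749897427/504081908440.


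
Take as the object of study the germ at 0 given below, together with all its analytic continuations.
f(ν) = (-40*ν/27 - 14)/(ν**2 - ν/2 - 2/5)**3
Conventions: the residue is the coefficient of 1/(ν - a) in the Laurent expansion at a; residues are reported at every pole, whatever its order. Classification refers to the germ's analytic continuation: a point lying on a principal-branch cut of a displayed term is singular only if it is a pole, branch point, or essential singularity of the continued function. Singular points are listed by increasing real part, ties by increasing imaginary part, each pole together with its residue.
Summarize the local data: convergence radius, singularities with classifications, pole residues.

Denominator factor (ν**2 - ν/2 - 2/5)^3: discriminant 37/20, real irrational roots 1/4 + (1/20)*sqrt(185) and 1/4 - (1/20)*sqrt(185); poles of order 3, moduli 1/4 + (1/20)*sqrt(185) and -1/4 + (1/20)*sqrt(185).
The radius of convergence is the smallest modulus among the singular points: -1/4 + (1/20)*sqrt(185).
The factor ν**2 - ν/2 - 2/5 splits as (ν - a)(ν - a') with a = 1/4 - (1/20)*sqrt(185), a' = 1/4 + (1/20)*sqrt(185). At the order-3 pole a set g(ν) = (ν - a)^3*f(ν) = [-40*ν/27 - 14] / (ν - a')^3.
Order-3 pole: residue = g''(a)/2; g''(1/4 - (1/20)*sqrt(185)) = (1241600/455877)*sqrt(185), so the residue is (620800/455877)*sqrt(185).
The factor ν**2 - ν/2 - 2/5 splits as (ν - a)(ν - a') with a = 1/4 + (1/20)*sqrt(185), a' = 1/4 - (1/20)*sqrt(185). At the order-3 pole a set g(ν) = (ν - a)^3*f(ν) = [-40*ν/27 - 14] / (ν - a')^3.
Order-3 pole: residue = g''(a)/2; g''(1/4 + (1/20)*sqrt(185)) = -(1241600/455877)*sqrt(185), so the residue is -(620800/455877)*sqrt(185).
List the singular points by increasing real part (a conjugate pair: the negative imaginary part first).

Radius of convergence at 0: -1/4 + (1/20)*sqrt(185).
At 1/4 - (1/20)*sqrt(185): a pole of order 3; residue (620800/455877)*sqrt(185).
At 1/4 + (1/20)*sqrt(185): a pole of order 3; residue -(620800/455877)*sqrt(185).


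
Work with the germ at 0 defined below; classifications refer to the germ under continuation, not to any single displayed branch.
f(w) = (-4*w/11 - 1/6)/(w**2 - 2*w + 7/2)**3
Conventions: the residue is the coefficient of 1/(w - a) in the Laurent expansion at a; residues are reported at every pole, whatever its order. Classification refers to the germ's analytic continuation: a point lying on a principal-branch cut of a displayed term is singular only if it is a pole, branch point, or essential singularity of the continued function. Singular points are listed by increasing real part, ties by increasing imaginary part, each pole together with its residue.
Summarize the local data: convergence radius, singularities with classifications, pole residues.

Denominator factor (w**2 - 2*w + 7/2)^3: discriminant -10, complex-conjugate roots (1) + ((1/2)*sqrt(10))*i and (1) - ((1/2)*sqrt(10))*i; poles of order 3, moduli (1/2)*sqrt(14) and (1/2)*sqrt(14).
The radius of convergence is the smallest modulus among the singular points: (1/2)*sqrt(14).
The factor w**2 - 2*w + 7/2 splits as (w - a)(w - a') with a = (1) - ((1/2)*sqrt(10))*i, a' = (1) + ((1/2)*sqrt(10))*i. At the order-3 pole a set g(w) = (w - a)^3*f(w) = [-4*w/11 - 1/6] / (w - a')^3.
Order-3 pole: residue = g''(a)/2; g''((1) - ((1/2)*sqrt(10))*i) = -((7/1100)*sqrt(10))*i, so the residue is -((7/2200)*sqrt(10))*i.
The factor w**2 - 2*w + 7/2 splits as (w - a)(w - a') with a = (1) + ((1/2)*sqrt(10))*i, a' = (1) - ((1/2)*sqrt(10))*i. At the order-3 pole a set g(w) = (w - a)^3*f(w) = [-4*w/11 - 1/6] / (w - a')^3.
Order-3 pole: residue = g''(a)/2; g''((1) + ((1/2)*sqrt(10))*i) = ((7/1100)*sqrt(10))*i, so the residue is ((7/2200)*sqrt(10))*i.
List the singular points by increasing real part (a conjugate pair: the negative imaginary part first).

Radius of convergence at 0: (1/2)*sqrt(14).
At (1) - ((1/2)*sqrt(10))*i: a pole of order 3; residue -((7/2200)*sqrt(10))*i.
At (1) + ((1/2)*sqrt(10))*i: a pole of order 3; residue ((7/2200)*sqrt(10))*i.


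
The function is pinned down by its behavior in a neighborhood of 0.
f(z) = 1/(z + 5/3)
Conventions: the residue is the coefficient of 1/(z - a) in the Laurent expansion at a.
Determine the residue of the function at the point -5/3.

The residue is 1.

At the order-1 pole -5/3 set g(z) = (z - (-5/3))*f(z) = 1.
Simple pole: residue = g(a) at a = -5/3, which is 1.


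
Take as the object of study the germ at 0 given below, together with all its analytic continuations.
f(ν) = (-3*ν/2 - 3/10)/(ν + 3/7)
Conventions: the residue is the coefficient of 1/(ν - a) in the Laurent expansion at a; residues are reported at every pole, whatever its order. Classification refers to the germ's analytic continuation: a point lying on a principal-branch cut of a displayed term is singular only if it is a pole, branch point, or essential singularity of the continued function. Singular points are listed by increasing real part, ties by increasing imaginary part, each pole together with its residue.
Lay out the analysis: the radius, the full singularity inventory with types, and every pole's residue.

Denominator factor (ν + 3/7): pole of order 1 at -3/7, modulus 3/7.
The radius of convergence is the smallest modulus among the singular points: 3/7.
At the order-1 pole -3/7 set g(ν) = (ν - (-3/7))*f(ν) = -3*ν/2 - 3/10.
Simple pole: residue = g(a) at a = -3/7, which is 12/35.

Radius of convergence at 0: 3/7.
At -3/7: a pole of order 1; residue 12/35.


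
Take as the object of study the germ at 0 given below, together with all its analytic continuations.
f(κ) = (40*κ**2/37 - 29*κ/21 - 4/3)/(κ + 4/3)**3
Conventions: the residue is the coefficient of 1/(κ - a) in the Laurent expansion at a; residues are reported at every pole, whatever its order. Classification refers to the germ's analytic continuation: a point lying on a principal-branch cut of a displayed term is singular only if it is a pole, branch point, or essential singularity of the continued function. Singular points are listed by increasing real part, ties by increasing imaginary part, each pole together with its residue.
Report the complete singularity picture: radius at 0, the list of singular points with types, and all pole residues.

Radius of convergence at 0: 4/3.
At -4/3: a pole of order 3; residue 40/37.

Denominator factor (κ + 4/3)^3: pole of order 3 at -4/3, modulus 4/3.
The radius of convergence is the smallest modulus among the singular points: 4/3.
At the order-3 pole -4/3 set g(κ) = (κ - (-4/3))^3*f(κ) = 40*κ**2/37 - 29*κ/21 - 4/3.
Order-3 pole: residue = g''(a)/2; g''(-4/3) = 80/37, so the residue is 40/37.


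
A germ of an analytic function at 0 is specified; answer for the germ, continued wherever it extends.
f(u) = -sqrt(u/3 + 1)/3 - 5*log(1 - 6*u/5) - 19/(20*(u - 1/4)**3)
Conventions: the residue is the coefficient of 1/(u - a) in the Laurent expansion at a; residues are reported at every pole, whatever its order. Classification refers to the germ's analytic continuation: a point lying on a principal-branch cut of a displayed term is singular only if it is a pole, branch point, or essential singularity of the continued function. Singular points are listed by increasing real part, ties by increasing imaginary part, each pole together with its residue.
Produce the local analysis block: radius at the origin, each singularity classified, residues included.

Radius of convergence at 0: 1/4.
At -3: an algebraic (square-root) branch point.
At 1/4: a pole of order 3; residue 0.
At 5/6: a logarithmic branch point.

Denominator factor (u - 1/4)^3: pole of order 3 at 1/4, modulus 1/4.
Branch term (-5)*log(1 - u/(5/6)): its argument vanishes at u = 5/6, a logarithmic branch point, modulus 5/6.
Branch term (-1/3)*sqrt(1 - u/(-3)): its argument vanishes at u = -3, a square-root branch point, modulus 3.
The radius of convergence is the smallest modulus among the singular points: 1/4.
The branch terms are analytic at 1/4 and contribute nothing to the residue; only the rational part matters.
At the order-3 pole 1/4 set g(u) = (u - (1/4))^3*(rational part) = -19/20.
Order-3 pole: residue = g''(a)/2; g''(1/4) = 0, so the residue is 0.
List the singular points by increasing real part (a conjugate pair: the negative imaginary part first).


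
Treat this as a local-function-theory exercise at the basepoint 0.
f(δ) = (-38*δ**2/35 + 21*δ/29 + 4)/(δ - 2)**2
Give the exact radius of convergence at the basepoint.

Denominator factor (δ - 2)^2: pole of order 2 at 2, modulus 2.
The radius of convergence is the smallest modulus among the singular points: 2.

The radius of convergence is 2.


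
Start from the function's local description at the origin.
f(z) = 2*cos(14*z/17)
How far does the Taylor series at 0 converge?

The factor cos(14*z/17) is entire and contributes no finite singular point.
The polynomial part has no poles.
No finite singular points: the Taylor series at 0 converges everywhere.

The radius of convergence is infinite.


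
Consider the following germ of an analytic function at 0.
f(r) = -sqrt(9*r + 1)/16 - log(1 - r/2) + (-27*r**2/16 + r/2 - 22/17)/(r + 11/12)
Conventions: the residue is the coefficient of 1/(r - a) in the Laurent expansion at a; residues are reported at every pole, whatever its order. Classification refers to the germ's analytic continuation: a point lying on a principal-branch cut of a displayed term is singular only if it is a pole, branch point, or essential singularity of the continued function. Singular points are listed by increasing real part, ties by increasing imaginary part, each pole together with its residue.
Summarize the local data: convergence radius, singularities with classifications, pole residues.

Radius of convergence at 0: 1/9.
At -11/12: a pole of order 1; residue -41393/13056.
At -1/9: an algebraic (square-root) branch point.
At 2: a logarithmic branch point.

Denominator factor (r + 11/12): pole of order 1 at -11/12, modulus 11/12.
Branch term (-1/16)*sqrt(1 - r/(-1/9)): its argument vanishes at r = -1/9, a square-root branch point, modulus 1/9.
Branch term (-1)*log(1 - r/(2)): its argument vanishes at r = 2, a logarithmic branch point, modulus 2.
The radius of convergence is the smallest modulus among the singular points: 1/9.
The branch terms are analytic at -11/12 and contribute nothing to the residue; only the rational part matters.
At the order-1 pole -11/12 set g(r) = (r - (-11/12))*(rational part) = -27*r**2/16 + r/2 - 22/17.
Simple pole: residue = g(a) at a = -11/12, which is -41393/13056.
List the singular points by increasing real part (a conjugate pair: the negative imaginary part first).


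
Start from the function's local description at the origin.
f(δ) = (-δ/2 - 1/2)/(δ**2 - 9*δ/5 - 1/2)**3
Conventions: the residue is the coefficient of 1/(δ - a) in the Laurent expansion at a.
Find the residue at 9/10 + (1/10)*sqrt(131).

The residue is -(35625/4496182)*sqrt(131).

The factor δ**2 - 9*δ/5 - 1/2 splits as (δ - a)(δ - a') with a = 9/10 + (1/10)*sqrt(131), a' = 9/10 - (1/10)*sqrt(131). At the order-3 pole a set g(δ) = (δ - a)^3*f(δ) = [-δ/2 - 1/2] / (δ - a')^3.
Order-3 pole: residue = g''(a)/2; g''(9/10 + (1/10)*sqrt(131)) = -(35625/2248091)*sqrt(131), so the residue is -(35625/4496182)*sqrt(131).


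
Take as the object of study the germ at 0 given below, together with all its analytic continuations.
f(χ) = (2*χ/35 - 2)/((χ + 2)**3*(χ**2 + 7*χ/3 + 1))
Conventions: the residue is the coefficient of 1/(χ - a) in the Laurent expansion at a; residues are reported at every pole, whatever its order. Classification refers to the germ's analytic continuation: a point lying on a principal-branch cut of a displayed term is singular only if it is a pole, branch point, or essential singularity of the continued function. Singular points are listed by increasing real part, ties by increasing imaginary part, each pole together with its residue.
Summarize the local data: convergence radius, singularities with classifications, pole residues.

Radius of convergence at 0: 7/6 - (1/6)*sqrt(13).
At -2: a pole of order 3; residue -4854/35.
At -7/6 - (1/6)*sqrt(13): a pole of order 1; residue 2427/35 + (8823/455)*sqrt(13).
At -7/6 + (1/6)*sqrt(13): a pole of order 1; residue 2427/35 - (8823/455)*sqrt(13).


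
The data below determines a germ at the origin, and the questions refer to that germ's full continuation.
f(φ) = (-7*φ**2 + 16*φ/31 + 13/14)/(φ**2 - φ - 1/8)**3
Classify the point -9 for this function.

Denominator factors: φ**2 - φ - 1/8 = 719/8 at φ = -9 — none vanishes.
So the germ continues analytically to -9.

The point is a regular point.


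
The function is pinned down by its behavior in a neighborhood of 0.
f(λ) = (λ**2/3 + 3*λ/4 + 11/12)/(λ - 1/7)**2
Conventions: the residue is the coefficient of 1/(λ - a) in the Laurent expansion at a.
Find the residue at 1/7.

At the order-2 pole 1/7 set g(λ) = (λ - (1/7))^2*f(λ) = λ**2/3 + 3*λ/4 + 11/12.
Order-2 pole: residue = g'(a); g'(1/7) = 71/84, so the residue is 71/84.

The residue is 71/84.
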